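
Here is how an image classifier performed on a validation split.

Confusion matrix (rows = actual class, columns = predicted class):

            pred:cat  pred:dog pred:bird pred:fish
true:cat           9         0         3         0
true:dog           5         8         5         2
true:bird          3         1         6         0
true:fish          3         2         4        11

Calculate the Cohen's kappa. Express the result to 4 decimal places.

Observed agreement pₒ = trace/N = 34/62 = 0.54839
Expected agreement pₑ = Σ (rowᵢ·colᵢ)/N² = (12·20 + 20·11 + 10·18 + 20·13)/62² = 0.23413
κ = (pₒ − pₑ)/(1 − pₑ) = (0.54839 − 0.23413)/(1 − 0.23413) = 0.4103

0.4103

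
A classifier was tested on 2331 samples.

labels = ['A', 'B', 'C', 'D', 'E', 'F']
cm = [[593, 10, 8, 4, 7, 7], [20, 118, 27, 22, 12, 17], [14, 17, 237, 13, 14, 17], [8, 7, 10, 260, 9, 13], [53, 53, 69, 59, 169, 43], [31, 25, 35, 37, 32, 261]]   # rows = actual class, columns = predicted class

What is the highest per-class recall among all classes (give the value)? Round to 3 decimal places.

Per-class recall (TP/(TP+FN)):
  A: TP=593, FN=10+8+4+7+7=36 → 593/629 = 0.9428
  B: TP=118, FN=20+27+22+12+17=98 → 118/216 = 0.5463
  C: TP=237, FN=14+17+13+14+17=75 → 237/312 = 0.7596
  D: TP=260, FN=8+7+10+9+13=47 → 260/307 = 0.8469
  E: TP=169, FN=53+53+69+59+43=277 → 169/446 = 0.3789
  F: TP=261, FN=31+25+35+37+32=160 → 261/421 = 0.6200
Highest is class 'A' with recall = 0.943.

0.943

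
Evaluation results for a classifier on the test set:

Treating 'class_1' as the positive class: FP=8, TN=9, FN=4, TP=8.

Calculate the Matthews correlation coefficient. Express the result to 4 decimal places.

0.1942

MCC = (TP·TN − FP·FN) / √((TP+FP)(TP+FN)(TN+FP)(TN+FN))
Numerator = 8·9 − 8·4 = 40
Denominator = √(16·12·17·13) = √42432 = 205.9903
MCC = 40 / 205.9903 = 0.1942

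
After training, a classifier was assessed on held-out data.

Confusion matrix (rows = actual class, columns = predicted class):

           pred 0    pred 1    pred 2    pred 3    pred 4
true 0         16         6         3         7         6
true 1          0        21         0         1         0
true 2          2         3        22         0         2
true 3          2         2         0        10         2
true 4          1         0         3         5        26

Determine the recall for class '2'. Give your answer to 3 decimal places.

One-vs-rest for '2': TP = diagonal; FP = other classes predicted '2'; FN = '2' predicted as other.
recall = TP/(TP+FN).
2: TP=22, FN=2+3+0+2=7 → 22/29 = 0.7586

0.759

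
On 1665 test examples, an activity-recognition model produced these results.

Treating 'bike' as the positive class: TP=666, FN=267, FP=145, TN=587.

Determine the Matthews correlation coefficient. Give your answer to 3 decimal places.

0.512

MCC = (TP·TN − FP·FN) / √((TP+FP)(TP+FN)(TN+FP)(TN+FN))
Numerator = 666·587 − 145·267 = 352227
Denominator = √(811·933·732·854) = √473011227864 = 687758.1173
MCC = 352227 / 687758.1173 = 0.512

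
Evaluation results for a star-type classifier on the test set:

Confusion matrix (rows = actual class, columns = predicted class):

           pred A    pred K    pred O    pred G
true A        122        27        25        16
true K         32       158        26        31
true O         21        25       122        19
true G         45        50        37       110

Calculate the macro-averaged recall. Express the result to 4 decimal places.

0.5972

Per-class recall (TP/(TP+FN)):
  A: TP=122, FN=27+25+16=68 → 122/190 = 0.64211
  K: TP=158, FN=32+26+31=89 → 158/247 = 0.63968
  O: TP=122, FN=21+25+19=65 → 122/187 = 0.65241
  G: TP=110, FN=45+50+37=132 → 110/242 = 0.45455
Macro-recall = mean = (0.64211 + 0.63968 + 0.65241 + 0.45455) / 4 = 0.5972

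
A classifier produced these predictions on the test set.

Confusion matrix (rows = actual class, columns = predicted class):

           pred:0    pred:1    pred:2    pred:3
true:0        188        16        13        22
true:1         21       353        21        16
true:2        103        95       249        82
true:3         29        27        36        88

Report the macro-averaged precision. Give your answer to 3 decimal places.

Per-class precision (TP/(TP+FP)):
  0: TP=188, FP=21+103+29=153 → 188/341 = 0.5513
  1: TP=353, FP=16+95+27=138 → 353/491 = 0.7189
  2: TP=249, FP=13+21+36=70 → 249/319 = 0.7806
  3: TP=88, FP=22+16+82=120 → 88/208 = 0.4231
Macro-precision = mean = (0.5513 + 0.7189 + 0.7806 + 0.4231) / 4 = 0.618

0.618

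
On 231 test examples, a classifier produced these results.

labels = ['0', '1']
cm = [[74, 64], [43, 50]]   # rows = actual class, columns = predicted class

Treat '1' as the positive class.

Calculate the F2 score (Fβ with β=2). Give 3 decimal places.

0.514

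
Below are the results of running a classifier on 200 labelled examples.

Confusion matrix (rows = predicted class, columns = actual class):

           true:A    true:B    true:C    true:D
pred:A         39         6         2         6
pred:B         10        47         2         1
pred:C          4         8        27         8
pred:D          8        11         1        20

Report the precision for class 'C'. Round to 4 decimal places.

One-vs-rest for 'C': TP = diagonal; FP = other classes predicted 'C'; FN = 'C' predicted as other.
precision = TP/(TP+FP).
C: TP=27, FP=4+8+8=20 → 27/47 = 0.57447

0.5745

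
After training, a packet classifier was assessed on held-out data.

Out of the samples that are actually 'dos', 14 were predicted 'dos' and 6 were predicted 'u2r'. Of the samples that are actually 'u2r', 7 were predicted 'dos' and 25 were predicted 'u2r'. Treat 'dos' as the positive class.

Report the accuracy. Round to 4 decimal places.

Accuracy = (TP+TN)/N = (14+25)/52 = 0.7500

0.7500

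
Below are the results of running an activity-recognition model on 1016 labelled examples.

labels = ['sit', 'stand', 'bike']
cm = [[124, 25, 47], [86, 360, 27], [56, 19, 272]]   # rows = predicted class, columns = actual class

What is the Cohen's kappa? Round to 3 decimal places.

Observed agreement pₒ = trace/N = 756/1016 = 0.7441
Expected agreement pₑ = Σ (rowᵢ·colᵢ)/N² = (266·196 + 404·473 + 346·347)/1016² = 0.3519
κ = (pₒ − pₑ)/(1 − pₑ) = (0.7441 − 0.3519)/(1 − 0.3519) = 0.605

0.605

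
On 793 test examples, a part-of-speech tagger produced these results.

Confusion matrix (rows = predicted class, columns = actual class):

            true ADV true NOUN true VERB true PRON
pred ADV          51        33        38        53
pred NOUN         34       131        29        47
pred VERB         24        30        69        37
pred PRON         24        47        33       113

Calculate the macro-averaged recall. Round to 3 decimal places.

0.447

Per-class recall (TP/(TP+FN)):
  ADV: TP=51, FN=34+24+24=82 → 51/133 = 0.3835
  NOUN: TP=131, FN=33+30+47=110 → 131/241 = 0.5436
  VERB: TP=69, FN=38+29+33=100 → 69/169 = 0.4083
  PRON: TP=113, FN=53+47+37=137 → 113/250 = 0.4520
Macro-recall = mean = (0.3835 + 0.5436 + 0.4083 + 0.4520) / 4 = 0.447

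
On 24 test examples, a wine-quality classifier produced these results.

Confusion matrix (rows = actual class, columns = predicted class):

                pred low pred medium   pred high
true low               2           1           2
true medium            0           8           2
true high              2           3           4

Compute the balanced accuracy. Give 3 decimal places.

Balanced accuracy = mean of per-class recall.
  low: recall = 2/5 = 0.4000
  medium: recall = 8/10 = 0.8000
  high: recall = 4/9 = 0.4444
Mean = (0.4000 + 0.8000 + 0.4444) / 3 = 0.548

0.548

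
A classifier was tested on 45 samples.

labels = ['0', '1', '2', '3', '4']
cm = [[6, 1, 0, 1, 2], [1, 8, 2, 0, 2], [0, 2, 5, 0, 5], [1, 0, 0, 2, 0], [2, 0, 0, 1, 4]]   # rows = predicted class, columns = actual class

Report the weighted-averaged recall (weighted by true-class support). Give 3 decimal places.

0.556

Per-class recall (TP/(TP+FN)):
  0: TP=6, FN=1+0+1+2=4 → 6/10 = 0.6000
  1: TP=8, FN=1+2+0+0=3 → 8/11 = 0.7273
  2: TP=5, FN=0+2+0+0=2 → 5/7 = 0.7143
  3: TP=2, FN=1+0+0+1=2 → 2/4 = 0.5000
  4: TP=4, FN=2+2+5+0=9 → 4/13 = 0.3077
Weighted-recall = Σ (supportᵢ/N)·recallᵢ with N=45: (10/45)·0.6000 + (11/45)·0.7273 + (7/45)·0.7143 + (4/45)·0.5000 + (13/45)·0.3077 = 0.556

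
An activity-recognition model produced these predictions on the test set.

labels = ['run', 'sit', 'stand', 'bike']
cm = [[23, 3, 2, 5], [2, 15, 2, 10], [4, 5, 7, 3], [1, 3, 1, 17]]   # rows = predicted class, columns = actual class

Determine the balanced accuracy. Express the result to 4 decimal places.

0.6032

Balanced accuracy = mean of per-class recall.
  run: recall = 23/30 = 0.76667
  sit: recall = 15/26 = 0.57692
  stand: recall = 7/12 = 0.58333
  bike: recall = 17/35 = 0.48571
Mean = (0.76667 + 0.57692 + 0.58333 + 0.48571) / 4 = 0.6032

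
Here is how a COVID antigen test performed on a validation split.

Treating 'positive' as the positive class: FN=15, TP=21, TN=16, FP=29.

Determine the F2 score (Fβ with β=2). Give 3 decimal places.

0.541

Fβ = (1+β²)·TP / ((1+β²)·TP + β²·FN + FP), with β²=4
= 5·21 / (5·21 + 4·15 + 29) = 0.541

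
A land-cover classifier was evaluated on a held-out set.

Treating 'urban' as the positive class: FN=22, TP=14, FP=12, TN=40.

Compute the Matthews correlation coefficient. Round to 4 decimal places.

0.1704

MCC = (TP·TN − FP·FN) / √((TP+FP)(TP+FN)(TN+FP)(TN+FN))
Numerator = 14·40 − 12·22 = 296
Denominator = √(26·36·52·62) = √3017664 = 1737.1425
MCC = 296 / 1737.1425 = 0.1704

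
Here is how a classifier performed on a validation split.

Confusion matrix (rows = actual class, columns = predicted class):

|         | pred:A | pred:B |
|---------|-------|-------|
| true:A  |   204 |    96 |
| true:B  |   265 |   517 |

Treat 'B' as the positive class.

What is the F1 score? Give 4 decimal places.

0.7412

Precision = TP/(TP+FP) = 517/613 = 0.8434
Recall = TP/(TP+FN) = 517/782 = 0.6611
F1 = 2·TP/(2·TP+FP+FN) = 1034/1395 = 0.7412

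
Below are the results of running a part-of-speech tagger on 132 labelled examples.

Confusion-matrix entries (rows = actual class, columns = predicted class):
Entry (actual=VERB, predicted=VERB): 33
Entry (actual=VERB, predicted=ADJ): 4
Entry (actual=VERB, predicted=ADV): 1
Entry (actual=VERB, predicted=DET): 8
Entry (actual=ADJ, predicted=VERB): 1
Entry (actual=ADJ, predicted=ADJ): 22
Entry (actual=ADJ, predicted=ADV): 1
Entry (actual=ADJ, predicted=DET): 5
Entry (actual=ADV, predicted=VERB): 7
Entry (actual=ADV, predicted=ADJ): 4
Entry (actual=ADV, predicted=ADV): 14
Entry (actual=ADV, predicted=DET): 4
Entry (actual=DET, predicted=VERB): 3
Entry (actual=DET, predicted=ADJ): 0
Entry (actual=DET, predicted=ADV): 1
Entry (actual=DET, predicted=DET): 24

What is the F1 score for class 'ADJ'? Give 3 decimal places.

0.746

Take TP from the diagonal, FP from the rest of the 'ADJ' prediction marginal, FN from the rest of the 'ADJ' actual marginal.
F1 score = 2·TP/(2·TP+FP+FN).
ADJ: TP=22, FP=4+4+0=8, FN=1+1+5=7 → 44/59 = 0.7458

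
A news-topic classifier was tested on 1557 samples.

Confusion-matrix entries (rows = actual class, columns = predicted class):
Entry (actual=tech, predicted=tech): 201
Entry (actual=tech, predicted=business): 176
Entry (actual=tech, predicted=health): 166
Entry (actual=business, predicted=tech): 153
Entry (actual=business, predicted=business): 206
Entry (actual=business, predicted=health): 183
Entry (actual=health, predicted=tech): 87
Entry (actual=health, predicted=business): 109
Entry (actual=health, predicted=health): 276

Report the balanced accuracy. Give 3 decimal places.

0.445

Balanced accuracy = mean of per-class recall.
  tech: recall = 201/543 = 0.3702
  business: recall = 206/542 = 0.3801
  health: recall = 276/472 = 0.5847
Mean = (0.3702 + 0.3801 + 0.5847) / 3 = 0.445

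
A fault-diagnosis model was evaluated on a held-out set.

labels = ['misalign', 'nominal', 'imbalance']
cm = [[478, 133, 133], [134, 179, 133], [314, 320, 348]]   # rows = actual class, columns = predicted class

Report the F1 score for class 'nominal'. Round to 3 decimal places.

0.332

Treat 'nominal' as positive and all other classes as negative.
F1 score = 2·TP/(2·TP+FP+FN).
nominal: TP=179, FP=133+320=453, FN=134+133=267 → 358/1078 = 0.3321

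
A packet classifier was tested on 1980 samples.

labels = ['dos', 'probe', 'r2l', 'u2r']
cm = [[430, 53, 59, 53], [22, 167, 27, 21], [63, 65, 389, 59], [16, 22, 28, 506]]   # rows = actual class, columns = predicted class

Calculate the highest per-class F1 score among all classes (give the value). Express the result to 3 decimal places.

0.836

Per-class F1 score (2·TP/(2·TP+FP+FN)):
  dos: TP=430, FP=22+63+16=101, FN=53+59+53=165 → 860/1126 = 0.7638
  probe: TP=167, FP=53+65+22=140, FN=22+27+21=70 → 334/544 = 0.6140
  r2l: TP=389, FP=59+27+28=114, FN=63+65+59=187 → 778/1079 = 0.7210
  u2r: TP=506, FP=53+21+59=133, FN=16+22+28=66 → 1012/1211 = 0.8357
Highest is class 'u2r' with F1 score = 0.836.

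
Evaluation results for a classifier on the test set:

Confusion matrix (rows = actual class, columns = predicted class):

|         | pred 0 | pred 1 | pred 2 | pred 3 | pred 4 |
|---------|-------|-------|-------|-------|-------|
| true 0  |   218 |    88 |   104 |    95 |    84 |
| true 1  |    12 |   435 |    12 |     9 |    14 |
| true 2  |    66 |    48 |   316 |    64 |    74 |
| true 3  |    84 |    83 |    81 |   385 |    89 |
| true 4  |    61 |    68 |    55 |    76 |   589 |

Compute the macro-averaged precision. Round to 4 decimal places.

Per-class precision (TP/(TP+FP)):
  0: TP=218, FP=12+66+84+61=223 → 218/441 = 0.49433
  1: TP=435, FP=88+48+83+68=287 → 435/722 = 0.60249
  2: TP=316, FP=104+12+81+55=252 → 316/568 = 0.55634
  3: TP=385, FP=95+9+64+76=244 → 385/629 = 0.61208
  4: TP=589, FP=84+14+74+89=261 → 589/850 = 0.69294
Macro-precision = mean = (0.49433 + 0.60249 + 0.55634 + 0.61208 + 0.69294) / 5 = 0.5916

0.5916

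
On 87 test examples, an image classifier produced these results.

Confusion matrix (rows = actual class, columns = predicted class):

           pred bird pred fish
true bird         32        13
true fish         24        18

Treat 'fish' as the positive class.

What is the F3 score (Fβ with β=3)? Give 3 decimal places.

0.440

Fβ = (1+β²)·TP / ((1+β²)·TP + β²·FN + FP), with β²=9
= 10·18 / (10·18 + 9·24 + 13) = 0.440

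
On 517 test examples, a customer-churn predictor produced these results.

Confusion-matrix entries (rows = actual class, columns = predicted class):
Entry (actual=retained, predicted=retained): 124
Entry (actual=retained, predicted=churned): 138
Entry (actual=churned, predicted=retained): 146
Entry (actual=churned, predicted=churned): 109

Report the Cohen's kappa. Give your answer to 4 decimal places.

Observed agreement pₒ = trace/N = 233/517 = 0.45068
Expected agreement pₑ = Σ (rowᵢ·colᵢ)/N² = (262·270 + 255·247)/517² = 0.50030
κ = (pₒ − pₑ)/(1 − pₑ) = (0.45068 − 0.50030)/(1 − 0.50030) = -0.0993

-0.0993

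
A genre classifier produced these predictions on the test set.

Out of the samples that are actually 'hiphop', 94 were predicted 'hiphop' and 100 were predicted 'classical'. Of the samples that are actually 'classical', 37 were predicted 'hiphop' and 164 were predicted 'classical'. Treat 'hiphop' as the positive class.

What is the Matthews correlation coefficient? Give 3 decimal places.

0.319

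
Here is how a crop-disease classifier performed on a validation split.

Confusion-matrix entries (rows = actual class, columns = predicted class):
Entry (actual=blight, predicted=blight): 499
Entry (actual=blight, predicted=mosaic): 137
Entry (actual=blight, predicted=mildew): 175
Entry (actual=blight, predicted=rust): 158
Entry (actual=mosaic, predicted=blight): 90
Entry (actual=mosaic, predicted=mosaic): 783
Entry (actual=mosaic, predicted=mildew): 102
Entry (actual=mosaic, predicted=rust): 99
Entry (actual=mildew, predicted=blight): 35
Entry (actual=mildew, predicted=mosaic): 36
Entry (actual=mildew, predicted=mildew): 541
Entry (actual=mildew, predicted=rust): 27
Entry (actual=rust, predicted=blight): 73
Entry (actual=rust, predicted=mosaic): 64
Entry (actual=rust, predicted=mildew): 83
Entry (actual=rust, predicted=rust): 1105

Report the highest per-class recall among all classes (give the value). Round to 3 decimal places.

Per-class recall (TP/(TP+FN)):
  blight: TP=499, FN=137+175+158=470 → 499/969 = 0.5150
  mosaic: TP=783, FN=90+102+99=291 → 783/1074 = 0.7291
  mildew: TP=541, FN=35+36+27=98 → 541/639 = 0.8466
  rust: TP=1105, FN=73+64+83=220 → 1105/1325 = 0.8340
Highest is class 'mildew' with recall = 0.847.

0.847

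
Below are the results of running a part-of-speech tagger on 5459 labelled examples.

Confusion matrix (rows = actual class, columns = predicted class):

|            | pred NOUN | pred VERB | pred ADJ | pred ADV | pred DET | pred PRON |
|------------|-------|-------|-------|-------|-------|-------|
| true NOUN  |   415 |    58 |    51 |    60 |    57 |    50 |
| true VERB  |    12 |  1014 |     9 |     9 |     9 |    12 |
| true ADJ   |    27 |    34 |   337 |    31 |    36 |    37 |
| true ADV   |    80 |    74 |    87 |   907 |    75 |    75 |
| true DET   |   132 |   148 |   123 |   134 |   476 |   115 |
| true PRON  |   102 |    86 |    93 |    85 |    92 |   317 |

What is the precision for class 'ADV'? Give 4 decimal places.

0.7398

precision = TP/(TP+FP).
ADV: TP=907, FP=60+9+31+134+85=319 → 907/1226 = 0.73980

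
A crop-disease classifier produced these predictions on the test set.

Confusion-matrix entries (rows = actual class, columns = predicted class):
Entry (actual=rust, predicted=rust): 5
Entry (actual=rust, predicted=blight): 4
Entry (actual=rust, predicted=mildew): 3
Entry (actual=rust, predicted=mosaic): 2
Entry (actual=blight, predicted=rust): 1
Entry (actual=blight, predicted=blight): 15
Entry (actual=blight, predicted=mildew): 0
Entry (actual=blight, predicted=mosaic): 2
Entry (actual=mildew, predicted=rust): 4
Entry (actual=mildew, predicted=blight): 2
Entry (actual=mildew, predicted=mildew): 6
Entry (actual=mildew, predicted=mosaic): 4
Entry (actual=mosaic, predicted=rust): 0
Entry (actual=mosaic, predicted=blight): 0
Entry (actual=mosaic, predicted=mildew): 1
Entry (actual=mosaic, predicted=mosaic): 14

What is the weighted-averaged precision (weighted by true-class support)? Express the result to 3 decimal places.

0.619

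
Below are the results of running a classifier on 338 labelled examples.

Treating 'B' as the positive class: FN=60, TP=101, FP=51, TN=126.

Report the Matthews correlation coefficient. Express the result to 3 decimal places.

MCC = (TP·TN − FP·FN) / √((TP+FP)(TP+FN)(TN+FP)(TN+FN))
Numerator = 101·126 − 51·60 = 9666
Denominator = √(152·161·177·186) = √805667184 = 28384.2771
MCC = 9666 / 28384.2771 = 0.341

0.341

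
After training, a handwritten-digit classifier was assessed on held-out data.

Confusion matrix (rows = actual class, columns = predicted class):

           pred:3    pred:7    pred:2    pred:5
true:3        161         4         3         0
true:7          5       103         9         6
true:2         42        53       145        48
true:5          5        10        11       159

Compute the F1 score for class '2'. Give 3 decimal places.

0.636

One-vs-rest for '2': TP = diagonal; FP = other classes predicted '2'; FN = '2' predicted as other.
F1 score = 2·TP/(2·TP+FP+FN).
2: TP=145, FP=3+9+11=23, FN=42+53+48=143 → 290/456 = 0.6360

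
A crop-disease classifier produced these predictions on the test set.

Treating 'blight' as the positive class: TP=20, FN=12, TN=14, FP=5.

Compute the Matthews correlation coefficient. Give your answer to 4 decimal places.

0.3500

MCC = (TP·TN − FP·FN) / √((TP+FP)(TP+FN)(TN+FP)(TN+FN))
Numerator = 20·14 − 5·12 = 220
Denominator = √(25·32·19·26) = √395200 = 628.6493
MCC = 220 / 628.6493 = 0.3500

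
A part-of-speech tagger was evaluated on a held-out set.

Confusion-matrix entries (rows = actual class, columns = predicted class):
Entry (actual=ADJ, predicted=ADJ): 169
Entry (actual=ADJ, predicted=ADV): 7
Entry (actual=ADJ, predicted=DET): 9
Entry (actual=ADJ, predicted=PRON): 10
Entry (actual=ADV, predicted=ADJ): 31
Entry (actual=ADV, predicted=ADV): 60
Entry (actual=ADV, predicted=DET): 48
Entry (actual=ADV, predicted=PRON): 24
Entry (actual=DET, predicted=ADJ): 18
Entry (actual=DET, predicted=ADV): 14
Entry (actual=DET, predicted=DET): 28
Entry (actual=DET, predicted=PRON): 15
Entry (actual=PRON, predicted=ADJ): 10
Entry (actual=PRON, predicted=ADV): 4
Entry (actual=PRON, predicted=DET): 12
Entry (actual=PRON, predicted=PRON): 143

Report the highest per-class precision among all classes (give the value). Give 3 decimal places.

Per-class precision (TP/(TP+FP)):
  ADJ: TP=169, FP=31+18+10=59 → 169/228 = 0.7412
  ADV: TP=60, FP=7+14+4=25 → 60/85 = 0.7059
  DET: TP=28, FP=9+48+12=69 → 28/97 = 0.2887
  PRON: TP=143, FP=10+24+15=49 → 143/192 = 0.7448
Highest is class 'PRON' with precision = 0.745.

0.745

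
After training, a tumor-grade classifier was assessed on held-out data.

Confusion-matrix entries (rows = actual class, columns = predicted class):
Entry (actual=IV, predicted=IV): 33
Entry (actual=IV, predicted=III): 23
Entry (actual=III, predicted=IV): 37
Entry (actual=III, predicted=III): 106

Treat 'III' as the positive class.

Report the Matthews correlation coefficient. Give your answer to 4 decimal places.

MCC = (TP·TN − FP·FN) / √((TP+FP)(TP+FN)(TN+FP)(TN+FN))
Numerator = 106·33 − 23·37 = 2647
Denominator = √(129·143·56·70) = √72312240 = 8503.6604
MCC = 2647 / 8503.6604 = 0.3113

0.3113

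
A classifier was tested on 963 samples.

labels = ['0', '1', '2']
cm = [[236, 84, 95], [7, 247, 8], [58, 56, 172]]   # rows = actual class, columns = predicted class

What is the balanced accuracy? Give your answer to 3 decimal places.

0.704

Balanced accuracy = mean of per-class recall.
  0: recall = 236/415 = 0.5687
  1: recall = 247/262 = 0.9427
  2: recall = 172/286 = 0.6014
Mean = (0.5687 + 0.9427 + 0.6014) / 3 = 0.704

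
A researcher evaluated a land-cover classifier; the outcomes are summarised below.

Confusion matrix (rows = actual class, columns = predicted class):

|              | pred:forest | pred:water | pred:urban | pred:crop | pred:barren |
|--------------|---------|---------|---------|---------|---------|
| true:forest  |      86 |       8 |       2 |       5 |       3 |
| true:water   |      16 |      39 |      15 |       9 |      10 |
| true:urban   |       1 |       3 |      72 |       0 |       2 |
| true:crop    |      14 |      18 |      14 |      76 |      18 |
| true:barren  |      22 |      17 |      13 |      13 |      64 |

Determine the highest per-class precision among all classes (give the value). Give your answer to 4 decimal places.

Per-class precision (TP/(TP+FP)):
  forest: TP=86, FP=16+1+14+22=53 → 86/139 = 0.61871
  water: TP=39, FP=8+3+18+17=46 → 39/85 = 0.45882
  urban: TP=72, FP=2+15+14+13=44 → 72/116 = 0.62069
  crop: TP=76, FP=5+9+0+13=27 → 76/103 = 0.73786
  barren: TP=64, FP=3+10+2+18=33 → 64/97 = 0.65979
Highest is class 'crop' with precision = 0.7379.

0.7379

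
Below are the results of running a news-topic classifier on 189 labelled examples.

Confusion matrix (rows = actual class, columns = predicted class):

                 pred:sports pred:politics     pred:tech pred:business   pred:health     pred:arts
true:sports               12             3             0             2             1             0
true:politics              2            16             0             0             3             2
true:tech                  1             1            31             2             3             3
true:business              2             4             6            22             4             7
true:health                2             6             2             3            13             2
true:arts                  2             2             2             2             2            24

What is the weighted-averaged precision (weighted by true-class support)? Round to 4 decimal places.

Per-class precision (TP/(TP+FP)):
  sports: TP=12, FP=2+1+2+2+2=9 → 12/21 = 0.57143
  politics: TP=16, FP=3+1+4+6+2=16 → 16/32 = 0.50000
  tech: TP=31, FP=0+0+6+2+2=10 → 31/41 = 0.75610
  business: TP=22, FP=2+0+2+3+2=9 → 22/31 = 0.70968
  health: TP=13, FP=1+3+3+4+2=13 → 13/26 = 0.50000
  arts: TP=24, FP=0+2+3+7+2=14 → 24/38 = 0.63158
Weighted-precision = Σ (supportᵢ/N)·precisionᵢ with N=189: (18/189)·0.57143 + (23/189)·0.50000 + (41/189)·0.75610 + (45/189)·0.70968 + (28/189)·0.50000 + (34/189)·0.63158 = 0.6360

0.6360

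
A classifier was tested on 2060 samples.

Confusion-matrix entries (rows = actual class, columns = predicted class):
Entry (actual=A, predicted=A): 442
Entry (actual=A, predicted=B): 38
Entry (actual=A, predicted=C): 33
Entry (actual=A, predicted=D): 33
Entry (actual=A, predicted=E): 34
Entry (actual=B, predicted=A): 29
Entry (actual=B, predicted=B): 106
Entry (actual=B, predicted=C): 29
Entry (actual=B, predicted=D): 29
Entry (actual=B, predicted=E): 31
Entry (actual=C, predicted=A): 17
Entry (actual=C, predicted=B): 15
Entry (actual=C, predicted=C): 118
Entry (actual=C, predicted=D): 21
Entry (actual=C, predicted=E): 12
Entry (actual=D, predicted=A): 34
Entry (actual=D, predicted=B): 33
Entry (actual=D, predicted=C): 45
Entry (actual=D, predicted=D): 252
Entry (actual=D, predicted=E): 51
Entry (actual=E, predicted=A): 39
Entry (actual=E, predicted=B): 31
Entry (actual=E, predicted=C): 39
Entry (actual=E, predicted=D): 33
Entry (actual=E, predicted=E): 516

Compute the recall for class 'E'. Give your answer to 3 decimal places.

0.784

Treat 'E' as positive and all other classes as negative.
recall = TP/(TP+FN).
E: TP=516, FN=39+31+39+33=142 → 516/658 = 0.7842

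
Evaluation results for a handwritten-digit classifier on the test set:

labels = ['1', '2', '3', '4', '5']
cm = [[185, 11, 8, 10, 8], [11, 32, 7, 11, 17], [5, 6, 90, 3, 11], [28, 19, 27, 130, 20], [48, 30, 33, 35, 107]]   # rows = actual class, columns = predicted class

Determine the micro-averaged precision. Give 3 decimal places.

Micro-averaging pools counts across classes: ΣTP=544, ΣFP=348, ΣFN=348.
Micro-precision = TP/(TP+FP) on pooled counts = 0.610 (equals overall accuracy in single-label multiclass).

0.610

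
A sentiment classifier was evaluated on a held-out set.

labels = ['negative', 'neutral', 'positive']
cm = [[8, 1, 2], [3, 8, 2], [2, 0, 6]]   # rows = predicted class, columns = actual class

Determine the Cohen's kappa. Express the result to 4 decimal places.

0.5322

Observed agreement pₒ = trace/N = 22/32 = 0.68750
Expected agreement pₑ = Σ (rowᵢ·colᵢ)/N² = (13·11 + 9·13 + 10·8)/32² = 0.33203
κ = (pₒ − pₑ)/(1 − pₑ) = (0.68750 − 0.33203)/(1 − 0.33203) = 0.5322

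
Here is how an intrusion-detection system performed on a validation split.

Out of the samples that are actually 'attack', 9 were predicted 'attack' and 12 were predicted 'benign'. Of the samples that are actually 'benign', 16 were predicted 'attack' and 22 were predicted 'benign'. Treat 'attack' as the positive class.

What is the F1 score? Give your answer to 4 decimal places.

Precision = TP/(TP+FP) = 9/25 = 0.3600
Recall = TP/(TP+FN) = 9/21 = 0.4286
F1 = 2·TP/(2·TP+FP+FN) = 18/46 = 0.3913

0.3913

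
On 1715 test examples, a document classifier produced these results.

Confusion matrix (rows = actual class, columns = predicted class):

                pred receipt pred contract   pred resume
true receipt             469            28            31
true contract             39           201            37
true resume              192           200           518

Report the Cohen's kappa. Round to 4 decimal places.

Observed agreement pₒ = trace/N = 1188/1715 = 0.69271
Expected agreement pₑ = Σ (rowᵢ·colᵢ)/N² = (528·700 + 277·429 + 910·586)/1715² = 0.34737
κ = (pₒ − pₑ)/(1 − pₑ) = (0.69271 − 0.34737)/(1 − 0.34737) = 0.5292

0.5292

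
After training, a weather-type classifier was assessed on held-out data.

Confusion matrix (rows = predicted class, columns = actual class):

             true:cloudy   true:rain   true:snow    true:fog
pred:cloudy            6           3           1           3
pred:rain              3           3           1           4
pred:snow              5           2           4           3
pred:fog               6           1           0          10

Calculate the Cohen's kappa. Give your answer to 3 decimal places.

Observed agreement pₒ = trace/N = 23/55 = 0.4182
Expected agreement pₑ = Σ (rowᵢ·colᵢ)/N² = (20·13 + 9·11 + 6·14 + 20·17)/55² = 0.2588
κ = (pₒ − pₑ)/(1 − pₑ) = (0.4182 − 0.2588)/(1 − 0.2588) = 0.215

0.215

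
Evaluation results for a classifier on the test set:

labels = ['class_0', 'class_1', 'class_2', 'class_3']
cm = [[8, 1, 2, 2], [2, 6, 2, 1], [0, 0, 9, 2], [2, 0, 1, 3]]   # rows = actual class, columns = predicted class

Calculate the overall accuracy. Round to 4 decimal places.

Accuracy = trace / total = (8+6+9+3=26) / 41 = 26/41 = 0.6341

0.6341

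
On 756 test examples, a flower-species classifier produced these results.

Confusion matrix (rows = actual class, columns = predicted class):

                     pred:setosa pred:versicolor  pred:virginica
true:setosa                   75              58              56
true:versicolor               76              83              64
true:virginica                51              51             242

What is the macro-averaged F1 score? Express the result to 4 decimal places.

Per-class F1 score (2·TP/(2·TP+FP+FN)):
  setosa: TP=75, FP=76+51=127, FN=58+56=114 → 150/391 = 0.38363
  versicolor: TP=83, FP=58+51=109, FN=76+64=140 → 166/415 = 0.40000
  virginica: TP=242, FP=56+64=120, FN=51+51=102 → 484/706 = 0.68555
Macro-F1 score = mean = (0.38363 + 0.40000 + 0.68555) / 3 = 0.4897

0.4897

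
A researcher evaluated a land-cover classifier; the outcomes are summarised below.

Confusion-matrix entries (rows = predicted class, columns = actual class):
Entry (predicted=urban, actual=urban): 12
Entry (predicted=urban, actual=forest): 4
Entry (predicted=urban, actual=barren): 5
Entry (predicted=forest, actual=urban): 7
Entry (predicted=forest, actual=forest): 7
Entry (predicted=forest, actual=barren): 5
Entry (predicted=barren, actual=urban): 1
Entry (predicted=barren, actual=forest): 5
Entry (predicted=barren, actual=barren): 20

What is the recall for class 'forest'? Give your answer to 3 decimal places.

0.438

One-vs-rest for 'forest': TP = diagonal; FP = other classes predicted 'forest'; FN = 'forest' predicted as other.
recall = TP/(TP+FN).
forest: TP=7, FN=4+5=9 → 7/16 = 0.4375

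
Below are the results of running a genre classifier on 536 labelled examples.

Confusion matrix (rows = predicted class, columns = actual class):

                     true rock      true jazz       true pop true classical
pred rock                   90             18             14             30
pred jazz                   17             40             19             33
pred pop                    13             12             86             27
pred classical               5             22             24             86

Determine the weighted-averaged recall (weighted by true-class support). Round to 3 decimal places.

0.563

Per-class recall (TP/(TP+FN)):
  rock: TP=90, FN=17+13+5=35 → 90/125 = 0.7200
  jazz: TP=40, FN=18+12+22=52 → 40/92 = 0.4348
  pop: TP=86, FN=14+19+24=57 → 86/143 = 0.6014
  classical: TP=86, FN=30+33+27=90 → 86/176 = 0.4886
Weighted-recall = Σ (supportᵢ/N)·recallᵢ with N=536: (125/536)·0.7200 + (92/536)·0.4348 + (143/536)·0.6014 + (176/536)·0.4886 = 0.563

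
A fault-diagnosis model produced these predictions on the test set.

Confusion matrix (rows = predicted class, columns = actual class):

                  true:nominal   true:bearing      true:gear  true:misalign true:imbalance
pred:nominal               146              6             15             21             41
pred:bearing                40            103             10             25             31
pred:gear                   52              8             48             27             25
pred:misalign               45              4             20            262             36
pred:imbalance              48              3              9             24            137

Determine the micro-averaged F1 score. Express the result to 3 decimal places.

Micro-averaging pools counts across classes: ΣTP=696, ΣFP=490, ΣFN=490.
Micro-F1 score = 2·TP/(2·TP+FP+FN) on pooled counts = 0.587 (equals overall accuracy in single-label multiclass).

0.587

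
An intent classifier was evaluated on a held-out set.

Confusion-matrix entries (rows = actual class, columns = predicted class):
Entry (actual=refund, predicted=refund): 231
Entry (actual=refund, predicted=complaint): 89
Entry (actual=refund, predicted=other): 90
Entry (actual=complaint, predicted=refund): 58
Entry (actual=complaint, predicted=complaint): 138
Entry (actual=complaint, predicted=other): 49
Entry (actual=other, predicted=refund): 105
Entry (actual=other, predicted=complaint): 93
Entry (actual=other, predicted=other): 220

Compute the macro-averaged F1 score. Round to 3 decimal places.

Per-class F1 score (2·TP/(2·TP+FP+FN)):
  refund: TP=231, FP=58+105=163, FN=89+90=179 → 462/804 = 0.5746
  complaint: TP=138, FP=89+93=182, FN=58+49=107 → 276/565 = 0.4885
  other: TP=220, FP=90+49=139, FN=105+93=198 → 440/777 = 0.5663
Macro-F1 score = mean = (0.5746 + 0.4885 + 0.5663) / 3 = 0.543

0.543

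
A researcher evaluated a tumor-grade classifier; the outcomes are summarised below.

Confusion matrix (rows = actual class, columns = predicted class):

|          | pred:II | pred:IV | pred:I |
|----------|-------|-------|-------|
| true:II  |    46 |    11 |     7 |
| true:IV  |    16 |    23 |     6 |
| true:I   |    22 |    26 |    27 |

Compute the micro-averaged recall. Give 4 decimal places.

0.5217

Micro-averaging pools counts across classes: ΣTP=96, ΣFP=88, ΣFN=88.
Micro-recall = TP/(TP+FN) on pooled counts = 0.5217 (equals overall accuracy in single-label multiclass).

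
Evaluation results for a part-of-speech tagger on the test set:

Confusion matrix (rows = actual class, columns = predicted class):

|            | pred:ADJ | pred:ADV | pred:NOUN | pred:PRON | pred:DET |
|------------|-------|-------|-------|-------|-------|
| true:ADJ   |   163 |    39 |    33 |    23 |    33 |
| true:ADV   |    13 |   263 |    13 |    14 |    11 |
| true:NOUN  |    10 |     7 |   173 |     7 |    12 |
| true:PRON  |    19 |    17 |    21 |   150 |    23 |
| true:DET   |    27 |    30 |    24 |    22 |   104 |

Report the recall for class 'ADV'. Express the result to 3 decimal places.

Treat 'ADV' as positive and all other classes as negative.
recall = TP/(TP+FN).
ADV: TP=263, FN=13+13+14+11=51 → 263/314 = 0.8376

0.838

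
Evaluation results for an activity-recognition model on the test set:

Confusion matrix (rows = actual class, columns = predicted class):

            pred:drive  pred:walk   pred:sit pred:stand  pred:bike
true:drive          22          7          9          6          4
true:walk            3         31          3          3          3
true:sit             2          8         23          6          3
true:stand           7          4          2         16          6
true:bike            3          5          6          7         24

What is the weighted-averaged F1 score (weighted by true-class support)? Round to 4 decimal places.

Per-class F1 score (2·TP/(2·TP+FP+FN)):
  drive: TP=22, FP=3+2+7+3=15, FN=7+9+6+4=26 → 44/85 = 0.51765
  walk: TP=31, FP=7+8+4+5=24, FN=3+3+3+3=12 → 62/98 = 0.63265
  sit: TP=23, FP=9+3+2+6=20, FN=2+8+6+3=19 → 46/85 = 0.54118
  stand: TP=16, FP=6+3+6+7=22, FN=7+4+2+6=19 → 32/73 = 0.43836
  bike: TP=24, FP=4+3+3+6=16, FN=3+5+6+7=21 → 48/85 = 0.56471
Weighted-F1 score = Σ (supportᵢ/N)·F1 scoreᵢ with N=213: (48/213)·0.51765 + (43/213)·0.63265 + (42/213)·0.54118 + (35/213)·0.43836 + (45/213)·0.56471 = 0.5424

0.5424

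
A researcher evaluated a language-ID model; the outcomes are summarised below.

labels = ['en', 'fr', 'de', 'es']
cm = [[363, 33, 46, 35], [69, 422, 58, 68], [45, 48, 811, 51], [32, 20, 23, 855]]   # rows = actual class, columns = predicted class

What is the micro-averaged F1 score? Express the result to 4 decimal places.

0.8228

Micro-averaging pools counts across classes: ΣTP=2451, ΣFP=528, ΣFN=528.
Micro-F1 score = 2·TP/(2·TP+FP+FN) on pooled counts = 0.8228 (equals overall accuracy in single-label multiclass).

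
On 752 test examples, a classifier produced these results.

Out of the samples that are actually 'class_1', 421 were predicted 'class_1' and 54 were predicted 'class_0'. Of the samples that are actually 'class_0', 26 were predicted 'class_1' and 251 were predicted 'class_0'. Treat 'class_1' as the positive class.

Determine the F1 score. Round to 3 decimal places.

Precision = TP/(TP+FP) = 421/447 = 0.9418
Recall = TP/(TP+FN) = 421/475 = 0.8863
F1 = 2·TP/(2·TP+FP+FN) = 842/922 = 0.913

0.913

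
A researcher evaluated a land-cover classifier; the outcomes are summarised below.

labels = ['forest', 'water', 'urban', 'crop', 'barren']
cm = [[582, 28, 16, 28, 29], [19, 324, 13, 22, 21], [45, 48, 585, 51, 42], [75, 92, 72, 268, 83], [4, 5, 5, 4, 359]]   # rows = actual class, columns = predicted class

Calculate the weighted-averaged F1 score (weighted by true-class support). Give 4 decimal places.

0.7432

Per-class F1 score (2·TP/(2·TP+FP+FN)):
  forest: TP=582, FP=19+45+75+4=143, FN=28+16+28+29=101 → 1164/1408 = 0.82670
  water: TP=324, FP=28+48+92+5=173, FN=19+13+22+21=75 → 648/896 = 0.72321
  urban: TP=585, FP=16+13+72+5=106, FN=45+48+51+42=186 → 1170/1462 = 0.80027
  crop: TP=268, FP=28+22+51+4=105, FN=75+92+72+83=322 → 536/963 = 0.55659
  barren: TP=359, FP=29+21+42+83=175, FN=4+5+5+4=18 → 718/911 = 0.78814
Weighted-F1 score = Σ (supportᵢ/N)·F1 scoreᵢ with N=2820: (683/2820)·0.82670 + (399/2820)·0.72321 + (771/2820)·0.80027 + (590/2820)·0.55659 + (377/2820)·0.78814 = 0.7432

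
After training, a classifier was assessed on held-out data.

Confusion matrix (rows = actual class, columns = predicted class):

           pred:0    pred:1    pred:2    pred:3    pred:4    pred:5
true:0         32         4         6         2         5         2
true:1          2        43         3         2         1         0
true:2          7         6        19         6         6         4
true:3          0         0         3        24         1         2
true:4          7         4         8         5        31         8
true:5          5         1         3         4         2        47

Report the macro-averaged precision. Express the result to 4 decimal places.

0.6293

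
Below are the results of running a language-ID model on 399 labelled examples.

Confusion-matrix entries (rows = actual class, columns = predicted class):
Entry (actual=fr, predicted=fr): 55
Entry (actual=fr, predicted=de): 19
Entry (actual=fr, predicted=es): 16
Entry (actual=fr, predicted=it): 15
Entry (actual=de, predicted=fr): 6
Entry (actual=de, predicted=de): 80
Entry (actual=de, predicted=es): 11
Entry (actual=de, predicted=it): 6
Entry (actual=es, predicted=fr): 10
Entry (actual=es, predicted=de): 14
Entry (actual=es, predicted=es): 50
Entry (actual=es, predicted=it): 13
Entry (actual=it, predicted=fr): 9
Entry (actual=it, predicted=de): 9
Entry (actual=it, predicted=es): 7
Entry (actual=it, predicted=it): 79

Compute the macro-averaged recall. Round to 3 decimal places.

Per-class recall (TP/(TP+FN)):
  fr: TP=55, FN=19+16+15=50 → 55/105 = 0.5238
  de: TP=80, FN=6+11+6=23 → 80/103 = 0.7767
  es: TP=50, FN=10+14+13=37 → 50/87 = 0.5747
  it: TP=79, FN=9+9+7=25 → 79/104 = 0.7596
Macro-recall = mean = (0.5238 + 0.7767 + 0.5747 + 0.7596) / 4 = 0.659

0.659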